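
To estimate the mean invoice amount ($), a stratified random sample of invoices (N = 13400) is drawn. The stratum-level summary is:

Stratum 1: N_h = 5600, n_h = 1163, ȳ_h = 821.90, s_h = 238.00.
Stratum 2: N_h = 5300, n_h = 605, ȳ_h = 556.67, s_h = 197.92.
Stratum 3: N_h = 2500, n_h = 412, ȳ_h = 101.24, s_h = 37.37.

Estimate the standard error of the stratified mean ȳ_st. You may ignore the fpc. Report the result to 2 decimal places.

SE(ȳ_st) ≈ 4.33

V̂(ȳ_st) = Σ W_h² s_h²/n_h, with W_h = N_h/N and N = 13400:
  stratum 1: (5600/13400)²·238.00²/1163 = 8.5063
  stratum 2: (5300/13400)²·197.92²/605 = 10.129
  stratum 3: (2500/13400)²·37.37²/412 = 0.117983
V̂(ȳ_st) = 18.7533
SE(ȳ_st) = √18.7533 = 4.3305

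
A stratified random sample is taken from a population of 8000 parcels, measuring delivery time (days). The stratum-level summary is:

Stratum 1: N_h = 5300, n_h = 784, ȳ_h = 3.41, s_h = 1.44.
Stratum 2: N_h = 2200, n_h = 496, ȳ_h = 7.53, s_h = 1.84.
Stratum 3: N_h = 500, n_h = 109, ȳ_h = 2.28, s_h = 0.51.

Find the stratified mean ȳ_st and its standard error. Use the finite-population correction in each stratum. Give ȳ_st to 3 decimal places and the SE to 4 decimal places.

ȳ_st ≈ 4.472, SE ≈ 0.0374

ȳ_st = Σ W_h ȳ_h = (5300·3.41 + 2200·7.53 + 500·2.28)/8000 = 4.47238
V̂(ȳ_st) = Σ W_h² (1 − n_h/N_h) s_h²/n_h, with W_h = N_h/N and N = 8000:
  stratum 1: (5300/8000)²·(1 − 784/5300)·1.44²/784 = 0.000989142
  stratum 2: (2200/8000)²·(1 − 496/2200)·1.84²/496 = 0.000399822
  stratum 3: (500/8000)²·(1 − 109/500)·0.51²/109 = 7.28921e-06
V̂(ȳ_st) = 0.00139625
SE(ȳ_st) = √0.00139625 = 0.0373665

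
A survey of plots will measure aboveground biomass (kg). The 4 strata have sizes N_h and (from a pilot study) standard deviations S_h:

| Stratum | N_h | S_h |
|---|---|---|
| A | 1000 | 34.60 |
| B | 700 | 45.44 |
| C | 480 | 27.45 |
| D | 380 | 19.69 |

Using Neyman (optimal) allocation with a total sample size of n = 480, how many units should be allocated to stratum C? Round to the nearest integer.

Neyman allocation: n_h = n · N_h S_h / Σ N_i S_i, with n = 480.
  stratum A: N_h·S_h = 1000·34.60 = 34600.00
  stratum B: N_h·S_h = 700·45.44 = 31808.00
  stratum C: N_h·S_h = 480·27.45 = 13176.00
  stratum D: N_h·S_h = 380·19.69 = 7482.20
Σ N_h S_h = 87066.20
n for stratum C = 480·13176.00/87066.20 = 72.640 → 73

73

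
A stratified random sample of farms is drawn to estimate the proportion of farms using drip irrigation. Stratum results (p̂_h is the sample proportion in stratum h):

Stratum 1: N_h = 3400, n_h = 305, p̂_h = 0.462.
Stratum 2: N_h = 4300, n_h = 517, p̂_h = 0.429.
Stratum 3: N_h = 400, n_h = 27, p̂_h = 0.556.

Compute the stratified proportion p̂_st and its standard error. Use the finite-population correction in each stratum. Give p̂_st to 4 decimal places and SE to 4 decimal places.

N = 8100; stratum weights W_h = N_h/N.
p̂_st = Σ W_h p̂_h = (3400·0.462 + 4300·0.429 + 400·0.556)/8100 = 0.44912
V̂(p̂_st) = Σ W_h² (1 − n_h/N_h) p̂_h(1−p̂_h)/(n_h−1):
  stratum 1: (3400/8100)²·(1 − 305/3400)·0.462·0.538/304 = 0.000131135
  stratum 2: (4300/8100)²·(1 − 517/4300)·0.429·0.571/516 = 0.000117701
  stratum 3: (400/8100)²·(1 − 27/400)·0.556·0.444/26 = 2.15915e-05
V̂(p̂_st) = 0.000270428; SE = √V̂ = 0.0164447

p̂_st ≈ 0.4491, SE ≈ 0.0164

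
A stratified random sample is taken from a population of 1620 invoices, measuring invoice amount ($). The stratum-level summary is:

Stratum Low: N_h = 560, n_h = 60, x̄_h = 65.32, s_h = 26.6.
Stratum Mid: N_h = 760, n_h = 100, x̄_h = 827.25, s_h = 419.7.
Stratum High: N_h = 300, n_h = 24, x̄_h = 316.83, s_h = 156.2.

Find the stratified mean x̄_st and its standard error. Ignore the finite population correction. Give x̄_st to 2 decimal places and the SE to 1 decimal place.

x̄_st ≈ 469.34, SE ≈ 20.6

x̄_st = Σ W_h x̄_h = (560·65.32 + 760·827.25 + 300·316.83)/1620 = 469.34457
V̂(x̄_st) = Σ W_h² s_h²/n_h, with W_h = N_h/N and N = 1620:
  stratum Low: (560/1620)²·26.6²/60 = 1.40915
  stratum Mid: (760/1620)²·419.7²/100 = 387.682
  stratum High: (300/1620)²·156.2²/24 = 34.8629
V̂(x̄_st) = 423.954
SE(x̄_st) = √423.954 = 20.5901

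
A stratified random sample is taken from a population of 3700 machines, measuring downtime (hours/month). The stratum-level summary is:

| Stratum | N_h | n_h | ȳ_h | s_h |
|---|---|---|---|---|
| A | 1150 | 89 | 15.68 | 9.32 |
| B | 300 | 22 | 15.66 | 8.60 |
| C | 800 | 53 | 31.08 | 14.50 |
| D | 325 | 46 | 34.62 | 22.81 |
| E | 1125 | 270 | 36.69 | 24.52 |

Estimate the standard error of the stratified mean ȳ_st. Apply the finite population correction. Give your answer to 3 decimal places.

SE(ȳ_st) ≈ 0.716

V̂(ȳ_st) = Σ W_h² (1 − n_h/N_h) s_h²/n_h, with W_h = N_h/N and N = 3700:
  stratum A: (1150/3700)²·(1 − 89/1150)·9.32²/89 = 0.0869864
  stratum B: (300/3700)²·(1 − 22/300)·8.60²/22 = 0.0204803
  stratum C: (800/3700)²·(1 − 53/800)·14.50²/53 = 0.173168
  stratum D: (325/3700)²·(1 − 46/325)·22.81²/46 = 0.0749164
  stratum E: (1125/3700)²·(1 − 270/1125)·24.52²/270 = 0.156456
V̂(ȳ_st) = 0.512007
SE(ȳ_st) = √0.512007 = 0.715547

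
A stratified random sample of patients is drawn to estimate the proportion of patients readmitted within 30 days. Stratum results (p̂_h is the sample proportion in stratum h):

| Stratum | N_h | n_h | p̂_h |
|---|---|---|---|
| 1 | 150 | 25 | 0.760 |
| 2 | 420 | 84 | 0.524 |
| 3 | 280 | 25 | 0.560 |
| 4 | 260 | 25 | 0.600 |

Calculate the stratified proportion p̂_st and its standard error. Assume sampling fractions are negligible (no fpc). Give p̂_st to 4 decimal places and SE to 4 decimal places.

p̂_st ≈ 0.5828, SE ≈ 0.0421

N = 1110; stratum weights W_h = N_h/N.
p̂_st = Σ W_h p̂_h = (150·0.760 + 420·0.524 + 280·0.560 + 260·0.600)/1110 = 0.58277
V̂(p̂_st) = Σ W_h² p̂_h(1−p̂_h)/(n_h−1):
  stratum 1: (150/1110)²·0.760·0.240/24 = 0.000138787
  stratum 2: (420/1110)²·0.524·0.476/83 = 0.000430242
  stratum 3: (280/1110)²·0.560·0.440/24 = 0.00065328
  stratum 4: (260/1110)²·0.600·0.400/24 = 0.000548657
V̂(p̂_st) = 0.00177097; SE = √V̂ = 0.0420829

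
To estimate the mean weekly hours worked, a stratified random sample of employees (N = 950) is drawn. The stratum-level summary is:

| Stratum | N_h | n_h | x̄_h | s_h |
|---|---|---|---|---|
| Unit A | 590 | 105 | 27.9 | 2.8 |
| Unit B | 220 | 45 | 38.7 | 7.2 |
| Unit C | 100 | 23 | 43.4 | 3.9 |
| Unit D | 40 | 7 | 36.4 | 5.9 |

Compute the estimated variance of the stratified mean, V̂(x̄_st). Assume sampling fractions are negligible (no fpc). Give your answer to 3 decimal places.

V̂(x̄_st) = Σ W_h² s_h²/n_h, with W_h = N_h/N and N = 950:
  stratum Unit A: (590/950)²·2.8²/105 = 0.0287994
  stratum Unit B: (220/950)²·7.2²/45 = 0.0617804
  stratum Unit C: (100/950)²·3.9²/23 = 0.00732747
  stratum Unit D: (40/950)²·5.9²/7 = 0.00881615
V̂(x̄_st) = 0.106723

V̂(x̄_st) ≈ 0.107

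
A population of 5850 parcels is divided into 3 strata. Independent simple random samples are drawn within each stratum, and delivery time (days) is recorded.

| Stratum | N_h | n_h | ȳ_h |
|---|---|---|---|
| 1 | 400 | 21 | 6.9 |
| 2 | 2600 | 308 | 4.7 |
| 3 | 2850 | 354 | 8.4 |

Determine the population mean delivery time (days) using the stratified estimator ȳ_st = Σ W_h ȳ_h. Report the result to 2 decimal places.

ȳ_st ≈ 6.65

N = Σ N_h = 5850. Stratum weights W_h = N_h/N.
ȳ_st = (400·6.9 + 2600·4.7 + 2850·8.4) / 5850 = 6.6530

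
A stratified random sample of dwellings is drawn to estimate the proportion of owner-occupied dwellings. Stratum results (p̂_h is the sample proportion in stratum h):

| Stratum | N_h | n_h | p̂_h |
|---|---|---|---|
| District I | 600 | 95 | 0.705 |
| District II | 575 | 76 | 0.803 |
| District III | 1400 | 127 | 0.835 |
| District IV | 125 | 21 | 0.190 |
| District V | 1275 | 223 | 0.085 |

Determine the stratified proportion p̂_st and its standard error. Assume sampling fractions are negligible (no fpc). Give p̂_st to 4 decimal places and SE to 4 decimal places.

N = 3975; stratum weights W_h = N_h/N.
p̂_st = Σ W_h p̂_h = (600·0.705 + 575·0.803 + 1400·0.835 + 125·0.190 + 1275·0.085)/3975 = 0.54990
V̂(p̂_st) = Σ W_h² p̂_h(1−p̂_h)/(n_h−1):
  stratum District I: (600/3975)²·0.705·0.295/94 = 5.04094e-05
  stratum District II: (575/3975)²·0.803·0.197/75 = 4.41349e-05
  stratum District III: (1400/3975)²·0.835·0.165/126 = 0.000135638
  stratum District IV: (125/3975)²·0.190·0.810/20 = 7.60947e-06
  stratum District V: (1275/3975)²·0.085·0.915/222 = 3.6044e-05
V̂(p̂_st) = 0.000273836; SE = √V̂ = 0.016548

p̂_st ≈ 0.5499, SE ≈ 0.0165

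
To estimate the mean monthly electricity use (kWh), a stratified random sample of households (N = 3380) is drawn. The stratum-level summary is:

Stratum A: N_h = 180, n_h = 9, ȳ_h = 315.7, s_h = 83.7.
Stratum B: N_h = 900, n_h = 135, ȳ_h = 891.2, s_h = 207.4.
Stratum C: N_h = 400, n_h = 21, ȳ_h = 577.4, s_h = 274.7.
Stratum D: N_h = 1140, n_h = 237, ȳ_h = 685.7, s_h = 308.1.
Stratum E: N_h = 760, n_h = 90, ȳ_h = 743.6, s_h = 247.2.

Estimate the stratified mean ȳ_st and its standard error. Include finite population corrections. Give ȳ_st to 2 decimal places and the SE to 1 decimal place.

ȳ_st = Σ W_h ȳ_h = (180·315.7 + 900·891.2 + 400·577.4 + 1140·685.7 + 760·743.6)/3380 = 720.91716
V̂(ȳ_st) = Σ W_h² (1 − n_h/N_h) s_h²/n_h, with W_h = N_h/N and N = 3380:
  stratum A: (180/3380)²·(1 − 9/180)·83.7²/9 = 2.09722
  stratum B: (900/3380)²·(1 − 135/900)·207.4²/135 = 19.2023
  stratum C: (400/3380)²·(1 − 21/400)·274.7²/21 = 47.683
  stratum D: (1140/3380)²·(1 − 237/1140)·308.1²/237 = 36.0906
  stratum E: (760/3380)²·(1 − 90/760)·247.2²/90 = 30.2628
V̂(ȳ_st) = 135.336
SE(ȳ_st) = √135.336 = 11.6334

ȳ_st ≈ 720.92, SE ≈ 11.6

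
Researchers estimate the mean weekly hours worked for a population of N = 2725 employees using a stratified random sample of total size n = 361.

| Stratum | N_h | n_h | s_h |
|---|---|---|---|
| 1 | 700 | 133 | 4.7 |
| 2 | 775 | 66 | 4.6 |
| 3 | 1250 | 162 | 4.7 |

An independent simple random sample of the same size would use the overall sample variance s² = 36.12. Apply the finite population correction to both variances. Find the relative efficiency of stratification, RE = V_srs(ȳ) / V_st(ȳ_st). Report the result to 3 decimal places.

RE ≈ 1.508

V̂(ȳ_st) = Σ W_h² (1 − n_h/N_h) s_h²/n_h, with W_h = N_h/N and N = 2725:
  stratum 1: (700/2725)²·(1 − 133/700)·4.7²/133 = 0.00887753
  stratum 2: (775/2725)²·(1 − 66/775)·4.6²/66 = 0.0237239
  stratum 3: (1250/2725)²·(1 − 162/1250)·4.7²/162 = 0.0249739
V_st = 0.0575754
V_srs = (1 − 361/2725)·36.12/361 = 0.0868004
Relative efficiency = V_srs / V_st = 0.0868004/0.0575754 = 1.5076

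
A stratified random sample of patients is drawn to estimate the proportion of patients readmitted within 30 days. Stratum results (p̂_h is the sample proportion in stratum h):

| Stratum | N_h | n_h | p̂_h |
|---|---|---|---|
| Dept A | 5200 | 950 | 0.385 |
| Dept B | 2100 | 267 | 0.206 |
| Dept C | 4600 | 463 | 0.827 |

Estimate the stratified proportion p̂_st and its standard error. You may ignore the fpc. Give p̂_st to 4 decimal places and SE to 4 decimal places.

p̂_st ≈ 0.5243, SE ≈ 0.0106

N = 11900; stratum weights W_h = N_h/N.
p̂_st = Σ W_h p̂_h = (5200·0.385 + 2100·0.206 + 4600·0.827)/11900 = 0.52427
V̂(p̂_st) = Σ W_h² p̂_h(1−p̂_h)/(n_h−1):
  stratum Dept A: (5200/11900)²·0.385·0.615/949 = 4.76412e-05
  stratum Dept B: (2100/11900)²·0.206·0.794/266 = 1.91492e-05
  stratum Dept C: (4600/11900)²·0.827·0.173/462 = 4.62734e-05
V̂(p̂_st) = 0.000113064; SE = √V̂ = 0.0106331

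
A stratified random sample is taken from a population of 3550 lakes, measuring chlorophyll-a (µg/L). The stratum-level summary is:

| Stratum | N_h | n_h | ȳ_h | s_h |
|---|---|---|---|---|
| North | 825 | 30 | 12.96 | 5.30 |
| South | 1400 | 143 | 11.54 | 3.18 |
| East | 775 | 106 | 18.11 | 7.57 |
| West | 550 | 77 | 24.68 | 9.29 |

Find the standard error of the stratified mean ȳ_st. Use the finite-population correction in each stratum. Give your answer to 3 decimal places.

V̂(ȳ_st) = Σ W_h² (1 − n_h/N_h) s_h²/n_h, with W_h = N_h/N and N = 3550:
  stratum North: (825/3550)²·(1 − 30/825)·5.30²/30 = 0.0487298
  stratum South: (1400/3550)²·(1 − 143/1400)·3.18²/143 = 0.00987472
  stratum East: (775/3550)²·(1 − 106/775)·7.57²/106 = 0.0222411
  stratum West: (550/3550)²·(1 − 77/550)·9.29²/77 = 0.023137
V̂(ȳ_st) = 0.103983
SE(ȳ_st) = √0.103983 = 0.322464

SE(ȳ_st) ≈ 0.322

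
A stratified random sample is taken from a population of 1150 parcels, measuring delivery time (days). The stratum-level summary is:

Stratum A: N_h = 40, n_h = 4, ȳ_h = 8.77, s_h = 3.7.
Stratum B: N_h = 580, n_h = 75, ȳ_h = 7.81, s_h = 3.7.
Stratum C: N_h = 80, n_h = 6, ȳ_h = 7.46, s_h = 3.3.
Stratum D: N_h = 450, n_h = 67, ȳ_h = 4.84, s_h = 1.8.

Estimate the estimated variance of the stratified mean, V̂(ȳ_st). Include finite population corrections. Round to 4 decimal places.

V̂(ȳ_st) = Σ W_h² (1 − n_h/N_h) s_h²/n_h, with W_h = N_h/N and N = 1150:
  stratum A: (40/1150)²·(1 − 4/40)·3.7²/4 = 0.00372658
  stratum B: (580/1150)²·(1 − 75/580)·3.7²/75 = 0.0404265
  stratum C: (80/1150)²·(1 − 6/80)·3.3²/6 = 0.00812461
  stratum D: (450/1150)²·(1 − 67/450)·1.8²/67 = 0.00630211
V̂(ȳ_st) = 0.0585798

V̂(ȳ_st) ≈ 0.0586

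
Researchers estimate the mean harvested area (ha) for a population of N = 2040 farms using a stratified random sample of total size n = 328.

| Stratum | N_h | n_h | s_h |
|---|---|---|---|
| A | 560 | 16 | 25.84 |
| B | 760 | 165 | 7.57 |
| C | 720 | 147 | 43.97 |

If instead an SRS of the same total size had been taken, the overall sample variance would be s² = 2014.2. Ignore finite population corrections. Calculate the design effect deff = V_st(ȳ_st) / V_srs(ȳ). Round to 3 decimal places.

V̂(ȳ_st) = Σ W_h² s_h²/n_h, with W_h = N_h/N and N = 2040:
  stratum A: (560/2040)²·25.84²/16 = 3.14471
  stratum B: (760/2040)²·7.57²/165 = 0.0482031
  stratum C: (720/2040)²·43.97²/147 = 1.63833
V_st = 4.83124
V_srs = s²/n = 2014.2/328 = 6.14085
deff = V_st / V_srs = 4.83124/6.14085 = 0.7867

deff ≈ 0.787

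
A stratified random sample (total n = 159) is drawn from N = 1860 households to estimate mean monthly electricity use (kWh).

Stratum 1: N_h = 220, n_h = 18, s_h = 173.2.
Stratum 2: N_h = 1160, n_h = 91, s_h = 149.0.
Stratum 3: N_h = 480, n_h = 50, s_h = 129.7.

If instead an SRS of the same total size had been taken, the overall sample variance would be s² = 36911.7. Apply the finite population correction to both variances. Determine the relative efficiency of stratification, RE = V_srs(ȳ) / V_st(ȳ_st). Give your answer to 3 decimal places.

V̂(ȳ_st) = Σ W_h² (1 − n_h/N_h) s_h²/n_h, with W_h = N_h/N and N = 1860:
  stratum 1: (220/1860)²·(1 − 18/220)·173.2²/18 = 21.4078
  stratum 2: (1160/1860)²·(1 − 91/1160)·149.0²/91 = 87.4462
  stratum 3: (480/1860)²·(1 − 50/480)·129.7²/50 = 20.0721
V_st = 128.926
V_srs = (1 − 159/1860)·36911.7/159 = 212.304
Relative efficiency = V_srs / V_st = 212.304/128.926 = 1.6467

RE ≈ 1.647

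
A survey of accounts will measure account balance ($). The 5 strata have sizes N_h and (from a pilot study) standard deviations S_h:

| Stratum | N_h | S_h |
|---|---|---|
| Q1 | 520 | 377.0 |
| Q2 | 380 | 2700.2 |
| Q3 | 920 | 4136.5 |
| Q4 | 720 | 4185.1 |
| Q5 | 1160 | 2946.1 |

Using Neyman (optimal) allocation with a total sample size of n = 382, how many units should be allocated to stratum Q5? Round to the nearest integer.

114

Neyman allocation: n_h = n · N_h S_h / Σ N_i S_i, with n = 382.
  stratum Q1: N_h·S_h = 520·377.0 = 196040.00
  stratum Q2: N_h·S_h = 380·2700.2 = 1026076.00
  stratum Q3: N_h·S_h = 920·4136.5 = 3805580.00
  stratum Q4: N_h·S_h = 720·4185.1 = 3013272.00
  stratum Q5: N_h·S_h = 1160·2946.1 = 3417476.00
Σ N_h S_h = 11458444.00
n for stratum Q5 = 382·3417476.00/11458444.00 = 113.931 → 114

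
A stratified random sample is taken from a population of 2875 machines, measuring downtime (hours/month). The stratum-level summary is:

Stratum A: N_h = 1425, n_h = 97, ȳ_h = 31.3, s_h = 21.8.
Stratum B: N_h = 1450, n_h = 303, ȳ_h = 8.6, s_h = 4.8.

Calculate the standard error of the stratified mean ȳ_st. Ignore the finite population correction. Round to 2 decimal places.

V̂(ȳ_st) = Σ W_h² s_h²/n_h, with W_h = N_h/N and N = 2875:
  stratum A: (1425/2875)²·21.8²/97 = 1.20364
  stratum B: (1450/2875)²·4.8²/303 = 0.0193419
V̂(ȳ_st) = 1.22298
SE(ȳ_st) = √1.22298 = 1.10588

SE(ȳ_st) ≈ 1.11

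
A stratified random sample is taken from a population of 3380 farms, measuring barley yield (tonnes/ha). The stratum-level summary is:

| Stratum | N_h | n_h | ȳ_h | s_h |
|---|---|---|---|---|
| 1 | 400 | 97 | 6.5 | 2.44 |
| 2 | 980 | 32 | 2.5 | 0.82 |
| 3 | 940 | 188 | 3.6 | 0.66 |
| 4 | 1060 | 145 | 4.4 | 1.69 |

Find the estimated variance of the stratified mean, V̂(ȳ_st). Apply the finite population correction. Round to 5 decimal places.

V̂(ȳ_st) = Σ W_h² (1 − n_h/N_h) s_h²/n_h, with W_h = N_h/N and N = 3380:
  stratum 1: (400/3380)²·(1 − 97/400)·2.44²/97 = 0.000651144
  stratum 2: (980/3380)²·(1 − 32/980)·0.82²/32 = 0.00170875
  stratum 3: (940/3380)²·(1 − 188/940)·0.66²/188 = 0.000143365
  stratum 4: (1060/3380)²·(1 − 145/1060)·1.69²/145 = 0.00167224
V̂(ȳ_st) = 0.0041755

V̂(ȳ_st) ≈ 0.00418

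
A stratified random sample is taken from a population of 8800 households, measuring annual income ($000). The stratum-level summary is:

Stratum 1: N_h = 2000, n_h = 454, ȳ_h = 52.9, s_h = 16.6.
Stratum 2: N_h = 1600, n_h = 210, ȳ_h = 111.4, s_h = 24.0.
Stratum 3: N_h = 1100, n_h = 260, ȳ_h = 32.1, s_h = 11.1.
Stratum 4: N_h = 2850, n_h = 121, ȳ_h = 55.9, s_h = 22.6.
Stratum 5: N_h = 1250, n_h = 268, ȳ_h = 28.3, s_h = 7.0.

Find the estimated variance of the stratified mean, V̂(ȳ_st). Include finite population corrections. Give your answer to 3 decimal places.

V̂(ȳ_st) = Σ W_h² (1 − n_h/N_h) s_h²/n_h, with W_h = N_h/N and N = 8800:
  stratum 1: (2000/8800)²·(1 − 454/2000)·16.6²/454 = 0.0242345
  stratum 2: (1600/8800)²·(1 − 210/1600)·24.0²/210 = 0.0787721
  stratum 3: (1100/8800)²·(1 − 260/1100)·11.1²/260 = 0.00565431
  stratum 4: (2850/8800)²·(1 − 121/2850)·22.6²/121 = 0.42395
  stratum 5: (1250/8800)²·(1 − 268/1250)·7.0²/268 = 0.00289813
V̂(ȳ_st) = 0.535509

V̂(ȳ_st) ≈ 0.536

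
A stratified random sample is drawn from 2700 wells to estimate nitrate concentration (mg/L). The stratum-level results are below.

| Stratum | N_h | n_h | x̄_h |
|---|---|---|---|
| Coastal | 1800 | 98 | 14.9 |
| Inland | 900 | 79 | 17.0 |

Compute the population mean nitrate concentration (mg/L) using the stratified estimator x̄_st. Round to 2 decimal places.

N = Σ N_h = 2700. Stratum weights W_h = N_h/N.
x̄_st = (1800·14.9 + 900·17.0) / 2700 = 15.6000

x̄_st ≈ 15.60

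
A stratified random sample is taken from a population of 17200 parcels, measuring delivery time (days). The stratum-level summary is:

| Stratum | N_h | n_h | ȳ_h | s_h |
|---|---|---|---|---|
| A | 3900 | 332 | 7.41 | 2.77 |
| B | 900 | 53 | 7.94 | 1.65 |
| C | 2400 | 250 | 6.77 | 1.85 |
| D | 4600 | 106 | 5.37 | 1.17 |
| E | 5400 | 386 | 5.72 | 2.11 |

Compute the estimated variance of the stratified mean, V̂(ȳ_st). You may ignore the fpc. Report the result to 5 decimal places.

V̂(ȳ_st) = Σ W_h² s_h²/n_h, with W_h = N_h/N and N = 17200:
  stratum A: (3900/17200)²·2.77²/332 = 0.00118821
  stratum B: (900/17200)²·1.65²/53 = 0.000140644
  stratum C: (2400/17200)²·1.85²/250 = 0.000266544
  stratum D: (4600/17200)²·1.17²/106 = 0.000923687
  stratum E: (5400/17200)²·2.11²/386 = 0.00113686
V̂(ȳ_st) = 0.00365595

V̂(ȳ_st) ≈ 0.00366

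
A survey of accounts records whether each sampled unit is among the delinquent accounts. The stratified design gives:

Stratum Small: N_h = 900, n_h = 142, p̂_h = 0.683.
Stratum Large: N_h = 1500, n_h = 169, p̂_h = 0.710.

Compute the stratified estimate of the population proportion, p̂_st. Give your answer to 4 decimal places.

p̂_st ≈ 0.6999

N = 2400; stratum weights W_h = N_h/N.
p̂_st = Σ W_h p̂_h = (900·0.683 + 1500·0.710)/2400 = 0.69988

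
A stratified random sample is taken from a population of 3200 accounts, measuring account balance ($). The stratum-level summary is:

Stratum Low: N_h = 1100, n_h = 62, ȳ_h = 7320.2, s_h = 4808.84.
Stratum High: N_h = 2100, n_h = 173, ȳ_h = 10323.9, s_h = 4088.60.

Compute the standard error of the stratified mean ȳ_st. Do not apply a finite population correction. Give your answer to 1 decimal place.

SE(ȳ_st) ≈ 292.7

V̂(ȳ_st) = Σ W_h² s_h²/n_h, with W_h = N_h/N and N = 3200:
  stratum Low: (1100/3200)²·4808.84²/62 = 44073.2
  stratum High: (2100/3200)²·4088.60²/173 = 41614.2
V̂(ȳ_st) = 85687.4
SE(ȳ_st) = √85687.4 = 292.724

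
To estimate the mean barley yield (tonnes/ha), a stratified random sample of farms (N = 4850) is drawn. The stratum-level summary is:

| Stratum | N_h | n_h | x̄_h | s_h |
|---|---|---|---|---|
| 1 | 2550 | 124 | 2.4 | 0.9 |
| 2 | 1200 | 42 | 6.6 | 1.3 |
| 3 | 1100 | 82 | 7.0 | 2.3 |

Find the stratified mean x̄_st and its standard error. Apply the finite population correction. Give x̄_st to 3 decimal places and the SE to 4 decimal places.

x̄_st ≈ 4.482, SE ≈ 0.0847

x̄_st = Σ W_h x̄_h = (2550·2.4 + 1200·6.6 + 1100·7.0)/4850 = 4.48247
V̂(x̄_st) = Σ W_h² (1 − n_h/N_h) s_h²/n_h, with W_h = N_h/N and N = 4850:
  stratum 1: (2550/4850)²·(1 − 124/2550)·0.9²/124 = 0.00171795
  stratum 2: (1200/4850)²·(1 − 42/1200)·1.3²/42 = 0.00237708
  stratum 3: (1100/4850)²·(1 − 82/1100)·2.3²/82 = 0.00307113
V̂(x̄_st) = 0.00716617
SE(x̄_st) = √0.00716617 = 0.0846532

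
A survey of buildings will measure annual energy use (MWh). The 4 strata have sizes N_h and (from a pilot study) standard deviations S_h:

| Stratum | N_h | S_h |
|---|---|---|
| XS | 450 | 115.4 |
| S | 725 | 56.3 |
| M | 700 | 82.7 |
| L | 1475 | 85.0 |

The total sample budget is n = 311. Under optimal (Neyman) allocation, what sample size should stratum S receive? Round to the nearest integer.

46

Neyman allocation: n_h = n · N_h S_h / Σ N_i S_i, with n = 311.
  stratum XS: N_h·S_h = 450·115.4 = 51930.00
  stratum S: N_h·S_h = 725·56.3 = 40817.50
  stratum M: N_h·S_h = 700·82.7 = 57890.00
  stratum L: N_h·S_h = 1475·85.0 = 125375.00
Σ N_h S_h = 276012.50
n for stratum S = 311·40817.50/276012.50 = 45.992 → 46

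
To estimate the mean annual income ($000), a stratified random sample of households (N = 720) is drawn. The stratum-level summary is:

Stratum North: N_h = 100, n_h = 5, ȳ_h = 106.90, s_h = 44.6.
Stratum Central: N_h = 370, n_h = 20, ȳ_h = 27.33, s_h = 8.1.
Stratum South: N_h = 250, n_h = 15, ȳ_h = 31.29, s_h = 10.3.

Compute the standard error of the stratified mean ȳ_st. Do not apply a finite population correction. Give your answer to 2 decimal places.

V̂(ȳ_st) = Σ W_h² s_h²/n_h, with W_h = N_h/N and N = 720:
  stratum North: (100/720)²·44.6²/5 = 7.67423
  stratum Central: (370/720)²·8.1²/20 = 0.86632
  stratum South: (250/720)²·10.3²/15 = 0.852704
V̂(ȳ_st) = 9.39325
SE(ȳ_st) = √9.39325 = 3.06484

SE(ȳ_st) ≈ 3.06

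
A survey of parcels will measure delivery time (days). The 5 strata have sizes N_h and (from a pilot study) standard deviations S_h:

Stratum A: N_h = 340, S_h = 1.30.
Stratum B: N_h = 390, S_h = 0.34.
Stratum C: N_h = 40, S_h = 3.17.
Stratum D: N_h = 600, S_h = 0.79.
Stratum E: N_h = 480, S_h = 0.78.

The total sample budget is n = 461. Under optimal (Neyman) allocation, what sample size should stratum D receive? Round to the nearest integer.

141

Neyman allocation: n_h = n · N_h S_h / Σ N_i S_i, with n = 461.
  stratum A: N_h·S_h = 340·1.30 = 442.00
  stratum B: N_h·S_h = 390·0.34 = 132.60
  stratum C: N_h·S_h = 40·3.17 = 126.80
  stratum D: N_h·S_h = 600·0.79 = 474.00
  stratum E: N_h·S_h = 480·0.78 = 374.40
Σ N_h S_h = 1549.80
n for stratum D = 461·474.00/1549.80 = 140.995 → 141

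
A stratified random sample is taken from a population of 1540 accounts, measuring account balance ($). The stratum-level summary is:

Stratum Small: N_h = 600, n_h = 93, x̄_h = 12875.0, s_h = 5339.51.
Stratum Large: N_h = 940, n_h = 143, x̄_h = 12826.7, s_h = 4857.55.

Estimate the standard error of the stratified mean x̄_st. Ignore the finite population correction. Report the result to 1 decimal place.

SE(x̄_st) ≈ 328.7

V̂(x̄_st) = Σ W_h² s_h²/n_h, with W_h = N_h/N and N = 1540:
  stratum Small: (600/1540)²·5339.51²/93 = 46535.1
  stratum Large: (940/1540)²·4857.55²/143 = 61477
V̂(x̄_st) = 108012
SE(x̄_st) = √108012 = 328.652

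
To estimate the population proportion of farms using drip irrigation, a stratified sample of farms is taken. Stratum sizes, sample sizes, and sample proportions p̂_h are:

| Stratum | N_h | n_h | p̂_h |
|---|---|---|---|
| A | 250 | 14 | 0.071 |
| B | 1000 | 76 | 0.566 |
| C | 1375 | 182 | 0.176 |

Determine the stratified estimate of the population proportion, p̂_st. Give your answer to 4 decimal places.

p̂_st ≈ 0.3146

N = 2625; stratum weights W_h = N_h/N.
p̂_st = Σ W_h p̂_h = (250·0.071 + 1000·0.566 + 1375·0.176)/2625 = 0.31457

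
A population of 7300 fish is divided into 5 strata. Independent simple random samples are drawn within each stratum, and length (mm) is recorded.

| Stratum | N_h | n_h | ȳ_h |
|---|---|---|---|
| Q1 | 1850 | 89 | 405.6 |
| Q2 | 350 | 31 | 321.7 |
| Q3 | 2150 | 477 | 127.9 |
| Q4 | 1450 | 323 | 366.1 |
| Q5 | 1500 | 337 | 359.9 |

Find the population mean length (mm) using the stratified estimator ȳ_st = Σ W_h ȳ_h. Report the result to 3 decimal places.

ȳ_st ≈ 302.553

N = Σ N_h = 7300. Stratum weights W_h = N_h/N.
ȳ_st = (1850·405.6 + 350·321.7 + 2150·127.9 + 1450·366.1 + 1500·359.9) / 7300 = 302.55274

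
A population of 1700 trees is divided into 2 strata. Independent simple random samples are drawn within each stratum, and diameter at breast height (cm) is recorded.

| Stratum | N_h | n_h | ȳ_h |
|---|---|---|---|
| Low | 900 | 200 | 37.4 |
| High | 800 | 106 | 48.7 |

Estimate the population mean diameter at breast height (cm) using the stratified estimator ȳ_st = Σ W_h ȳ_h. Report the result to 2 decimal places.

N = Σ N_h = 1700. Stratum weights W_h = N_h/N.
ȳ_st = (900·37.4 + 800·48.7) / 1700 = 42.7176

ȳ_st ≈ 42.72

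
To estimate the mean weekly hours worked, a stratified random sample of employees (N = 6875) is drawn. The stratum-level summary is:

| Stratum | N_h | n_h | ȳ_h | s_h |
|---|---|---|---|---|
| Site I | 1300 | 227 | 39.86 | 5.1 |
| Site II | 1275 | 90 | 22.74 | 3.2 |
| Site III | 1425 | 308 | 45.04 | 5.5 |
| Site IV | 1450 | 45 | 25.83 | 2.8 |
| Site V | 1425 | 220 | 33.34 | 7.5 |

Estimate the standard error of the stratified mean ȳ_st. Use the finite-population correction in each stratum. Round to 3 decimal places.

SE(ȳ_st) ≈ 0.165

V̂(ȳ_st) = Σ W_h² (1 − n_h/N_h) s_h²/n_h, with W_h = N_h/N and N = 6875:
  stratum Site I: (1300/6875)²·(1 − 227/1300)·5.1²/227 = 0.00338152
  stratum Site II: (1275/6875)²·(1 − 90/1275)·3.2²/90 = 0.00363698
  stratum Site III: (1425/6875)²·(1 − 308/1425)·5.5²/308 = 0.00330748
  stratum Site IV: (1450/6875)²·(1 − 45/1450)·2.8²/45 = 0.00750935
  stratum Site V: (1425/6875)²·(1 − 220/1425)·7.5²/220 = 0.00928873
V̂(ȳ_st) = 0.0271241
SE(ȳ_st) = √0.0271241 = 0.164694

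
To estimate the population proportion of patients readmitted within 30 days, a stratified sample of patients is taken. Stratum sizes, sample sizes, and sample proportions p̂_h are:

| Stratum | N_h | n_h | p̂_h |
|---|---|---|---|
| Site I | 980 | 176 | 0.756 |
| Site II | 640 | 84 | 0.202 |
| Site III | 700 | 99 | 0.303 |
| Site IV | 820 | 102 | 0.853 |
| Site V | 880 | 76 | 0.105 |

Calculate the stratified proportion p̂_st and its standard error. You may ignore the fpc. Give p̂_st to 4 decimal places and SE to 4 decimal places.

N = 4020; stratum weights W_h = N_h/N.
p̂_st = Σ W_h p̂_h = (980·0.756 + 640·0.202 + 700·0.303 + 820·0.853 + 880·0.105)/4020 = 0.46620
V̂(p̂_st) = Σ W_h² p̂_h(1−p̂_h)/(n_h−1):
  stratum Site I: (980/4020)²·0.756·0.244/175 = 6.26432e-05
  stratum Site II: (640/4020)²·0.202·0.798/83 = 4.92248e-05
  stratum Site III: (700/4020)²·0.303·0.697/98 = 6.53421e-05
  stratum Site IV: (820/4020)²·0.853·0.147/101 = 5.1656e-05
  stratum Site V: (880/4020)²·0.105·0.895/75 = 6.00433e-05
V̂(p̂_st) = 0.000288909; SE = √V̂ = 0.0169973

p̂_st ≈ 0.4662, SE ≈ 0.0170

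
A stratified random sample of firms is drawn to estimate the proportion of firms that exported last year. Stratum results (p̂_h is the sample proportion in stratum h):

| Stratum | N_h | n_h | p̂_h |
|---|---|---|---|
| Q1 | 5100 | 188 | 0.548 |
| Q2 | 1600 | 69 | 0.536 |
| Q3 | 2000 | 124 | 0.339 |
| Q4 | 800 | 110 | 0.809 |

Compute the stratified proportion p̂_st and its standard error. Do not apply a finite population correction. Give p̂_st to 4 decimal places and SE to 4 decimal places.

p̂_st ≈ 0.5240, SE ≈ 0.0240

N = 9500; stratum weights W_h = N_h/N.
p̂_st = Σ W_h p̂_h = (5100·0.548 + 1600·0.536 + 2000·0.339 + 800·0.809)/9500 = 0.52396
V̂(p̂_st) = Σ W_h² p̂_h(1−p̂_h)/(n_h−1):
  stratum Q1: (5100/9500)²·0.548·0.452/187 = 0.000381743
  stratum Q2: (1600/9500)²·0.536·0.464/68 = 0.000103745
  stratum Q3: (2000/9500)²·0.339·0.661/123 = 8.07437e-05
  stratum Q4: (800/9500)²·0.809·0.191/109 = 1.00528e-05
V̂(p̂_st) = 0.000576284; SE = √V̂ = 0.0240059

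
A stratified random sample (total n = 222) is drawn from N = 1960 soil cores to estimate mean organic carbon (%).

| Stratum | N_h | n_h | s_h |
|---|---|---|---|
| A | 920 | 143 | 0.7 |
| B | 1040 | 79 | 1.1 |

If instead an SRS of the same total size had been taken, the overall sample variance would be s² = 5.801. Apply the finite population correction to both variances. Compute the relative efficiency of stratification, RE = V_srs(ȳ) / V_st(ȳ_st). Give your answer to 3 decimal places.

V̂(ȳ_st) = Σ W_h² (1 − n_h/N_h) s_h²/n_h, with W_h = N_h/N and N = 1960:
  stratum A: (920/1960)²·(1 − 143/920)·0.7²/143 = 0.000637612
  stratum B: (1040/1960)²·(1 − 79/1040)·1.1²/79 = 0.00398477
V_st = 0.00462238
V_srs = (1 − 222/1960)·5.801/222 = 0.0231709
Relative efficiency = V_srs / V_st = 0.0231709/0.00462238 = 5.0128

RE ≈ 5.013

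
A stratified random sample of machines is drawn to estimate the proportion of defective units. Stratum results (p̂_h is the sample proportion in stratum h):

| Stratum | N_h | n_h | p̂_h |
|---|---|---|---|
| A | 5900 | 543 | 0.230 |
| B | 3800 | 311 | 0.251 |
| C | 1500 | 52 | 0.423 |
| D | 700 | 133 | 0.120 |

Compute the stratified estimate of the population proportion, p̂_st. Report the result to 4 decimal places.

p̂_st ≈ 0.2546

N = 11900; stratum weights W_h = N_h/N.
p̂_st = Σ W_h p̂_h = (5900·0.230 + 3800·0.251 + 1500·0.423 + 700·0.120)/11900 = 0.25456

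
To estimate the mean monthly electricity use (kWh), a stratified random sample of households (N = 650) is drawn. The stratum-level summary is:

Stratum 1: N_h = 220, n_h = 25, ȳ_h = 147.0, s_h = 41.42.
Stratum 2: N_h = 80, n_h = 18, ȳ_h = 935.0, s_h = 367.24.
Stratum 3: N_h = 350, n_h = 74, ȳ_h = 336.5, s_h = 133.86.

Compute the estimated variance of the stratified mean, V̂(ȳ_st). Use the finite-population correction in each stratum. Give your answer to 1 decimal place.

V̂(ȳ_st) = Σ W_h² (1 − n_h/N_h) s_h²/n_h, with W_h = N_h/N and N = 650:
  stratum 1: (220/650)²·(1 − 25/220)·41.42²/25 = 6.96804
  stratum 2: (80/650)²·(1 − 18/80)·367.24²/18 = 87.9594
  stratum 3: (350/650)²·(1 − 74/350)·133.86²/74 = 55.3631
V̂(ȳ_st) = 150.291

V̂(ȳ_st) ≈ 150.3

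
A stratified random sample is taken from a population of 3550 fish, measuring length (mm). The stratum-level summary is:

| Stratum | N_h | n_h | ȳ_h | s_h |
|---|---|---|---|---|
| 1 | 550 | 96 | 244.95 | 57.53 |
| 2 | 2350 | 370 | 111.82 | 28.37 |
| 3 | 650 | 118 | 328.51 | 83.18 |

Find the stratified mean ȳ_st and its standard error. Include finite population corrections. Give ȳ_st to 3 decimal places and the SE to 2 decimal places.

ȳ_st = Σ W_h ȳ_h = (550·244.95 + 2350·111.82 + 650·328.51)/3550 = 172.12141
V̂(ȳ_st) = Σ W_h² (1 − n_h/N_h) s_h²/n_h, with W_h = N_h/N and N = 3550:
  stratum 1: (550/3550)²·(1 − 96/550)·57.53²/96 = 0.683092
  stratum 2: (2350/3550)²·(1 − 370/2350)·28.37²/370 = 0.803144
  stratum 3: (650/3550)²·(1 − 118/650)·83.18²/118 = 1.60888
V̂(ȳ_st) = 3.09512
SE(ȳ_st) = √3.09512 = 1.75929

ȳ_st ≈ 172.121, SE ≈ 1.76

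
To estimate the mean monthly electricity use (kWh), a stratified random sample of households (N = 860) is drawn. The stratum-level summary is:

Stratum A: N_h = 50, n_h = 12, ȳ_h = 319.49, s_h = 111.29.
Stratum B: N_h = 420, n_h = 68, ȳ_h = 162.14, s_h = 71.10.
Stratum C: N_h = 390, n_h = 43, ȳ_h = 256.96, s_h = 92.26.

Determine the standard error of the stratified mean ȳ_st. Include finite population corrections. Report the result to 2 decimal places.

V̂(ȳ_st) = Σ W_h² (1 − n_h/N_h) s_h²/n_h, with W_h = N_h/N and N = 860:
  stratum A: (50/860)²·(1 − 12/50)·111.29²/12 = 2.65148
  stratum B: (420/860)²·(1 − 68/420)·71.10²/68 = 14.8602
  stratum C: (390/860)²·(1 − 43/390)·92.26²/43 = 36.2206
V̂(ȳ_st) = 53.7323
SE(ȳ_st) = √53.7323 = 7.33023

SE(ȳ_st) ≈ 7.33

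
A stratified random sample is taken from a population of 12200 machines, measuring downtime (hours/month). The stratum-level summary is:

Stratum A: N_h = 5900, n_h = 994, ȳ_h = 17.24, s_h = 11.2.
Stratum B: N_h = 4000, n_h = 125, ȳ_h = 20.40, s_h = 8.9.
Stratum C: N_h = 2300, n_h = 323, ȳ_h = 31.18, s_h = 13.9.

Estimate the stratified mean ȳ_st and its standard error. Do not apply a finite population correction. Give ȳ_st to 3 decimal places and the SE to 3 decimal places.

ȳ_st = Σ W_h ȳ_h = (5900·17.24 + 4000·20.40 + 2300·31.18)/12200 = 20.90410
V̂(ȳ_st) = Σ W_h² s_h²/n_h, with W_h = N_h/N and N = 12200:
  stratum A: (5900/12200)²·11.2²/994 = 0.0295144
  stratum B: (4000/12200)²·8.9²/125 = 0.0681193
  stratum C: (2300/12200)²·13.9²/323 = 0.02126
V̂(ȳ_st) = 0.118894
SE(ȳ_st) = √0.118894 = 0.34481

ȳ_st ≈ 20.904, SE ≈ 0.345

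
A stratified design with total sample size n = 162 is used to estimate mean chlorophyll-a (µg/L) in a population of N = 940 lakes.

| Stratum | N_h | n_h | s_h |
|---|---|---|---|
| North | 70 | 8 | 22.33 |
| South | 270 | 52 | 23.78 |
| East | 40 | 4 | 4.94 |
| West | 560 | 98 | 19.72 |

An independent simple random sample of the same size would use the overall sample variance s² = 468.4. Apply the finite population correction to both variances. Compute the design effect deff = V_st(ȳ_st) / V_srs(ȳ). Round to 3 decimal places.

V̂(ȳ_st) = Σ W_h² (1 − n_h/N_h) s_h²/n_h, with W_h = N_h/N and N = 940:
  stratum North: (70/940)²·(1 − 8/70)·22.33²/8 = 0.306141
  stratum South: (270/940)²·(1 − 52/270)·23.78²/52 = 0.724411
  stratum East: (40/940)²·(1 − 4/40)·4.94²/4 = 0.00994262
  stratum West: (560/940)²·(1 − 98/560)·19.72²/98 = 1.16188
V_st = 2.20238
V_srs = (1 − 162/940)·468.4/162 = 2.39306
deff = V_st / V_srs = 2.20238/2.39306 = 0.9203

deff ≈ 0.920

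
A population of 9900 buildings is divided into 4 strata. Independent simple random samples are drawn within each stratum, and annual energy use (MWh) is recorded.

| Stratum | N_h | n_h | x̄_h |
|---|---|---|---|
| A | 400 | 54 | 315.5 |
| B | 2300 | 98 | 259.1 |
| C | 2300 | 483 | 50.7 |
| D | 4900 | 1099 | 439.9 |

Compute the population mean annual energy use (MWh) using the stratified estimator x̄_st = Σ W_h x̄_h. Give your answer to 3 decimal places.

N = Σ N_h = 9900. Stratum weights W_h = N_h/N.
x̄_st = (400·315.5 + 2300·259.1 + 2300·50.7 + 4900·439.9) / 9900 = 302.44949

x̄_st ≈ 302.449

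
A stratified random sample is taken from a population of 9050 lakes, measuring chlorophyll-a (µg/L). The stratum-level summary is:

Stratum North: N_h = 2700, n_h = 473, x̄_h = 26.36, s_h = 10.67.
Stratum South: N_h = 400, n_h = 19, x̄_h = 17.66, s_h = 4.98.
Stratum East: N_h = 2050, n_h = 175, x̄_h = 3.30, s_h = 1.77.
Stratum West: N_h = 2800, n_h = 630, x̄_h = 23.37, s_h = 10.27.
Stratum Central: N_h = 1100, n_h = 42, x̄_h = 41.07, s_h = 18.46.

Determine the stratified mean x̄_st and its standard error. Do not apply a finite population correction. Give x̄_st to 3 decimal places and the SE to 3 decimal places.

x̄_st ≈ 21.615, SE ≈ 0.401

x̄_st = Σ W_h x̄_h = (2700·26.36 + 400·17.66 + 2050·3.30 + 2800·23.37 + 1100·41.07)/9050 = 21.61481
V̂(x̄_st) = Σ W_h² s_h²/n_h, with W_h = N_h/N and N = 9050:
  stratum North: (2700/9050)²·10.67²/473 = 0.0214239
  stratum South: (400/9050)²·4.98²/19 = 0.00254993
  stratum East: (2050/9050)²·1.77²/175 = 0.000918584
  stratum West: (2800/9050)²·10.27²/630 = 0.0160258
  stratum Central: (1100/9050)²·18.46²/42 = 0.119868
V̂(x̄_st) = 0.160786
SE(x̄_st) = √0.160786 = 0.400981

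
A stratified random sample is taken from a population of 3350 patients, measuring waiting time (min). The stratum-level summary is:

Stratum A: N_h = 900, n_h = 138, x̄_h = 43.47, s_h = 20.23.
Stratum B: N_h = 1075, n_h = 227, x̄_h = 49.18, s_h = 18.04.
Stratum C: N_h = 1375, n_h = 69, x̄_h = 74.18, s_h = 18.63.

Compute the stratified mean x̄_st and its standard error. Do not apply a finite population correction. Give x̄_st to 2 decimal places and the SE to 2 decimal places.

x̄_st ≈ 57.91, SE ≈ 1.10

x̄_st = Σ W_h x̄_h = (900·43.47 + 1075·49.18 + 1375·74.18)/3350 = 57.90716
V̂(x̄_st) = Σ W_h² s_h²/n_h, with W_h = N_h/N and N = 3350:
  stratum A: (900/3350)²·20.23²/138 = 0.214046
  stratum B: (1075/3350)²·18.04²/227 = 0.14763
  stratum C: (1375/3350)²·18.63²/69 = 0.847408
V̂(x̄_st) = 1.20908
SE(x̄_st) = √1.20908 = 1.09958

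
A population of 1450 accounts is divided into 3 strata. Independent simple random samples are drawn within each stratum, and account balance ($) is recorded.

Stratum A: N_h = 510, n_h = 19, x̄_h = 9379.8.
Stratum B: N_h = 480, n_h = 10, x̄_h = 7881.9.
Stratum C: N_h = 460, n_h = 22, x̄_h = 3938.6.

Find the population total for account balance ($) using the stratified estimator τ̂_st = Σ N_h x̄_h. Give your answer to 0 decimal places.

τ̂_st ≈ 10378766

τ̂_st = Σ N_h x̄_h = 510·9379.8 + 480·7881.9 + 460·3938.6 = 10378766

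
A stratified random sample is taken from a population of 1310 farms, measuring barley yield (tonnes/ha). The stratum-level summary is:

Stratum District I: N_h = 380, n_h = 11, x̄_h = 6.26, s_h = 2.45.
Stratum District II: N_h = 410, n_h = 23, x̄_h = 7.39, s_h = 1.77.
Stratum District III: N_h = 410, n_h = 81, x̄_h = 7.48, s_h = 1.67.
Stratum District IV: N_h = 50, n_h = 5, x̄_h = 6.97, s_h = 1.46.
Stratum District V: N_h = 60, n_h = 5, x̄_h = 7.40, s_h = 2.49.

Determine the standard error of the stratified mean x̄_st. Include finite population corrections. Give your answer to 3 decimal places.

V̂(x̄_st) = Σ W_h² (1 − n_h/N_h) s_h²/n_h, with W_h = N_h/N and N = 1310:
  stratum District I: (380/1310)²·(1 − 11/380)·2.45²/11 = 0.0445869
  stratum District II: (410/1310)²·(1 − 23/410)·1.77²/23 = 0.0125942
  stratum District III: (410/1310)²·(1 − 81/410)·1.67²/81 = 0.00270636
  stratum District IV: (50/1310)²·(1 − 5/50)·1.46²/5 = 0.000558953
  stratum District V: (60/1310)²·(1 − 5/60)·2.49²/5 = 0.00238451
V̂(x̄_st) = 0.0628309
SE(x̄_st) = √0.0628309 = 0.250661

SE(x̄_st) ≈ 0.251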